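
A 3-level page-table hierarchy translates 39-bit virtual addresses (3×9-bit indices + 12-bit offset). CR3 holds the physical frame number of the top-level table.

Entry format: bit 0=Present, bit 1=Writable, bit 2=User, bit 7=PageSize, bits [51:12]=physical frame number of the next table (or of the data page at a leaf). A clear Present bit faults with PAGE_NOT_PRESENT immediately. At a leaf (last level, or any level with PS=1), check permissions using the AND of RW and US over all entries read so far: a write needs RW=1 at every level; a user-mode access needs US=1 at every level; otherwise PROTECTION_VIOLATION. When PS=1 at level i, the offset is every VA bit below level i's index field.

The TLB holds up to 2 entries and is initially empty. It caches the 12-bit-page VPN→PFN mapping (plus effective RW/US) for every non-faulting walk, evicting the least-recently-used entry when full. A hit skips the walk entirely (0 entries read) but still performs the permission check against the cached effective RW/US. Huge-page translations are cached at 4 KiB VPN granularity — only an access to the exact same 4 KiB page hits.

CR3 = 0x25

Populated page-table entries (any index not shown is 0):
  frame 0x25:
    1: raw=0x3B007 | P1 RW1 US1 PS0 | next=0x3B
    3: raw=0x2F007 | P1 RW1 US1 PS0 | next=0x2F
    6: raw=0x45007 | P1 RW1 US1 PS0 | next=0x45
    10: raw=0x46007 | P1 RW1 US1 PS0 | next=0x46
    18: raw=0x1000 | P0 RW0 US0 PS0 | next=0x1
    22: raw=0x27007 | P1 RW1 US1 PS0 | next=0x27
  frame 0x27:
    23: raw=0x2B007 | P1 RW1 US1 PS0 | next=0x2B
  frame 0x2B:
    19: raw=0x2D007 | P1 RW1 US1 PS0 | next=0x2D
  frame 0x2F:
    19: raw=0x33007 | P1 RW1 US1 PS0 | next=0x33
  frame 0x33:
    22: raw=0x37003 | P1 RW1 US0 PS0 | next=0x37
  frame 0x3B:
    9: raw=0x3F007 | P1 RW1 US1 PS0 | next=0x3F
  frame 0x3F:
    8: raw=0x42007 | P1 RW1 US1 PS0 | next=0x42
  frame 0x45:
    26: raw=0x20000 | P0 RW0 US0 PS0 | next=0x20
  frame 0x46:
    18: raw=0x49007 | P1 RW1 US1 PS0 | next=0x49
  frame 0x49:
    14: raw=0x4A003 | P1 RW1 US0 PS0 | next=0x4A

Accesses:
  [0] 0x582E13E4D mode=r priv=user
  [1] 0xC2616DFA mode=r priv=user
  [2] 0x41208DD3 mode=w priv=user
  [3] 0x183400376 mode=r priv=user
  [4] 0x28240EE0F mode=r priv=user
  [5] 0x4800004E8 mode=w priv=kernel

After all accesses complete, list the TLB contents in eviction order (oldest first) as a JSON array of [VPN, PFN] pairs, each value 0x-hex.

Per-access translation:
#0 VA=0x582E13E4D (r,user):
  lvl0: tbl 0x25, slot 22 ⇒ 0x27007 (P1/RW1/US1/PS0)
  lvl1: tbl 0x27, slot 23 ⇒ 0x2B007 (P1/RW1/US1/PS0)
  lvl2: tbl 0x2B, slot 19 ⇒ 0x2D007 (P1/RW1/US1/PS0)
  ⇒ phys 0x2DE4D  [3 reads]
#1 VA=0xC2616DFA (r,user):
  lvl0: tbl 0x25, slot 3 ⇒ 0x2F007 (P1/RW1/US1/PS0)
  lvl1: tbl 0x2F, slot 19 ⇒ 0x33007 (P1/RW1/US1/PS0)
  lvl2: tbl 0x33, slot 22 ⇒ 0x37003 (P1/RW1/US0/PS0)
  → PROTECTION_VIOLATION  (3 entries read)
#2 VA=0x41208DD3 (w,user):
  lvl0: tbl 0x25, slot 1 ⇒ 0x3B007 (P1/RW1/US1/PS0)
  lvl1: tbl 0x3B, slot 9 ⇒ 0x3F007 (P1/RW1/US1/PS0)
  lvl2: tbl 0x3F, slot 8 ⇒ 0x42007 (P1/RW1/US1/PS0)
  ⇒ phys 0x42DD3  [3 reads]
#3 VA=0x183400376 (r,user):
  lvl0: tbl 0x25, slot 6 ⇒ 0x45007 (P1/RW1/US1/PS0)
  lvl1: tbl 0x45, slot 26 ⇒ 0x20000 (P0/RW0/US0/PS0)
  → PAGE_NOT_PRESENT  (2 entries read)
#4 VA=0x28240EE0F (r,user):
  lvl0: tbl 0x25, slot 10 ⇒ 0x46007 (P1/RW1/US1/PS0)
  lvl1: tbl 0x46, slot 18 ⇒ 0x49007 (P1/RW1/US1/PS0)
  lvl2: tbl 0x49, slot 14 ⇒ 0x4A003 (P1/RW1/US0/PS0)
  → PROTECTION_VIOLATION  (3 entries read)
#5 VA=0x4800004E8 (w,kernel):
  lvl0: tbl 0x25, slot 18 ⇒ 0x1000 (P0/RW0/US0/PS0)
  → PAGE_NOT_PRESENT  (1 entries read)

TLB: [["0x582E13", "0x2D"], ["0x41208", "0x42"]]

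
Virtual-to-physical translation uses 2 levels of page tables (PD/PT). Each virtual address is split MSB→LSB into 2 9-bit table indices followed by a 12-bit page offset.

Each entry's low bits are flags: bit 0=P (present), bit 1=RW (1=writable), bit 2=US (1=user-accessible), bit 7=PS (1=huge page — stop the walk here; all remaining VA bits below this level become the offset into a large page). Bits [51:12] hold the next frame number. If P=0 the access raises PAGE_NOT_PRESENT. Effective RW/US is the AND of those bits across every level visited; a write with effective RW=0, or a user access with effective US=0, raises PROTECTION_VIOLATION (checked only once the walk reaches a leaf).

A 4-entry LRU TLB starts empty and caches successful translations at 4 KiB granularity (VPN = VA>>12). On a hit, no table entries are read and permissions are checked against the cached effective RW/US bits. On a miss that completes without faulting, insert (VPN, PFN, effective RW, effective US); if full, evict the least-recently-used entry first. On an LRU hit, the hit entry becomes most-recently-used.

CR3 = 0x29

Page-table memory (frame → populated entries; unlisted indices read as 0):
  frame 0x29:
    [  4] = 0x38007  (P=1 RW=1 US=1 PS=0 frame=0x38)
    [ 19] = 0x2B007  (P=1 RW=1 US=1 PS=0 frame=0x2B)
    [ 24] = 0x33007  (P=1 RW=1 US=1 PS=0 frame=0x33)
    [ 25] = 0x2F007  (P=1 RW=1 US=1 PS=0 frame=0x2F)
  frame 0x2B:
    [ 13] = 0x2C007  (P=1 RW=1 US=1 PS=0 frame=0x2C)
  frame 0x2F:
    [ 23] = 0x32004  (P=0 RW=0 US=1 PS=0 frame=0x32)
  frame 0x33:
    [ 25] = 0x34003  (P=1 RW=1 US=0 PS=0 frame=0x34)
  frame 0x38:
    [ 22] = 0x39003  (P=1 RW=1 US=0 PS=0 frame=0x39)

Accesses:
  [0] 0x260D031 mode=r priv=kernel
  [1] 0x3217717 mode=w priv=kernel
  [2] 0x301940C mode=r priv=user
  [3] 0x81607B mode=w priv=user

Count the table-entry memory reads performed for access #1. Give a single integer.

Per-access translation:
#0 VA=0x260D031 (r,kernel):
  L0: frame=0x29 idx=19 entry=0x2B007 [P=1 RW=1 US=1 PS=0]
  L1: frame=0x2B idx=13 entry=0x2C007 [P=1 RW=1 US=1 PS=0]
  ✓ 0x2C031  — 2 lookups
#1 VA=0x3217717 (w,kernel):
  L0: frame=0x29 idx=25 entry=0x2F007 [P=1 RW=1 US=1 PS=0]
  L1: frame=0x2F idx=23 entry=0x32004 [P=0 RW=0 US=1 PS=0]
  ✗ PAGE_NOT_PRESENT  [2 reads]
#2 VA=0x301940C (r,user):
  L0: frame=0x29 idx=24 entry=0x33007 [P=1 RW=1 US=1 PS=0]
  L1: frame=0x33 idx=25 entry=0x34003 [P=1 RW=1 US=0 PS=0]
  ✗ PROTECTION_VIOLATION  [2 reads]
#3 VA=0x81607B (w,user):
  L0: frame=0x29 idx=4 entry=0x38007 [P=1 RW=1 US=1 PS=0]
  L1: frame=0x38 idx=22 entry=0x39003 [P=1 RW=1 US=0 PS=0]
  ✗ PROTECTION_VIOLATION  [2 reads]

Entries read for #1: 2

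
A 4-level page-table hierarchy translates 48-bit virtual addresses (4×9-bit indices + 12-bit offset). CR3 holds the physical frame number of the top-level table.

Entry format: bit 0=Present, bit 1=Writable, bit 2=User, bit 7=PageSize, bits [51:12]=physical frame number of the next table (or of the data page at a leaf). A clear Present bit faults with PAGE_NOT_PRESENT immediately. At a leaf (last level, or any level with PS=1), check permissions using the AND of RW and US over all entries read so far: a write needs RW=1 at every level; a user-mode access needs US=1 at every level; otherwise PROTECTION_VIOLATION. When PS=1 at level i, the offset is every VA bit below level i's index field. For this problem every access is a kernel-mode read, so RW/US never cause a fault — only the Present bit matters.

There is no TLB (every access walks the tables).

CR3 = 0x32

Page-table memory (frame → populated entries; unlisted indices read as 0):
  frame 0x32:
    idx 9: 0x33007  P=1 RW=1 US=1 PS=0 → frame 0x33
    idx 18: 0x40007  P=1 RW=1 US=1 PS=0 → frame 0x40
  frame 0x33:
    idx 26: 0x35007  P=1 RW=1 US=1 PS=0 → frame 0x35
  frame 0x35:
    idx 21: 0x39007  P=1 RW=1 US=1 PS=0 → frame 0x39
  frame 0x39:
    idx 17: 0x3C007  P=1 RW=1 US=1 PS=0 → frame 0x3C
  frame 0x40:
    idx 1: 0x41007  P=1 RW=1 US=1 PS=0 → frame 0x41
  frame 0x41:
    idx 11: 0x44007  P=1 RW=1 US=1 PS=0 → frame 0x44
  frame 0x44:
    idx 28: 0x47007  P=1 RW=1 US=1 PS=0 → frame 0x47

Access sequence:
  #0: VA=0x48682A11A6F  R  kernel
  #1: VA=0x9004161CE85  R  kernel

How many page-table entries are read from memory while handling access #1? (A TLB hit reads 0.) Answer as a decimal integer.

Trace:
#0 VA=0x48682A11A6F (r,kernel):
  [0] read 0x32 idx=9: raw=0x33007 flags P=1 W=1 U=1 S=0
  [1] read 0x33 idx=26: raw=0x35007 flags P=1 W=1 U=1 S=0
  [2] read 0x35 idx=21: raw=0x39007 flags P=1 W=1 U=1 S=0
  [3] read 0x39 idx=17: raw=0x3C007 flags P=1 W=1 U=1 S=0
  ✓ 0x3CA6F  — 4 lookups
#1 VA=0x9004161CE85 (r,kernel):
  [0] read 0x32 idx=18: raw=0x40007 flags P=1 W=1 U=1 S=0
  [1] read 0x40 idx=1: raw=0x41007 flags P=1 W=1 U=1 S=0
  [2] read 0x41 idx=11: raw=0x44007 flags P=1 W=1 U=1 S=0
  [3] read 0x44 idx=28: raw=0x47007 flags P=1 W=1 U=1 S=0
  ✓ 0x47E85  — 4 lookups

Entries read for #1: 4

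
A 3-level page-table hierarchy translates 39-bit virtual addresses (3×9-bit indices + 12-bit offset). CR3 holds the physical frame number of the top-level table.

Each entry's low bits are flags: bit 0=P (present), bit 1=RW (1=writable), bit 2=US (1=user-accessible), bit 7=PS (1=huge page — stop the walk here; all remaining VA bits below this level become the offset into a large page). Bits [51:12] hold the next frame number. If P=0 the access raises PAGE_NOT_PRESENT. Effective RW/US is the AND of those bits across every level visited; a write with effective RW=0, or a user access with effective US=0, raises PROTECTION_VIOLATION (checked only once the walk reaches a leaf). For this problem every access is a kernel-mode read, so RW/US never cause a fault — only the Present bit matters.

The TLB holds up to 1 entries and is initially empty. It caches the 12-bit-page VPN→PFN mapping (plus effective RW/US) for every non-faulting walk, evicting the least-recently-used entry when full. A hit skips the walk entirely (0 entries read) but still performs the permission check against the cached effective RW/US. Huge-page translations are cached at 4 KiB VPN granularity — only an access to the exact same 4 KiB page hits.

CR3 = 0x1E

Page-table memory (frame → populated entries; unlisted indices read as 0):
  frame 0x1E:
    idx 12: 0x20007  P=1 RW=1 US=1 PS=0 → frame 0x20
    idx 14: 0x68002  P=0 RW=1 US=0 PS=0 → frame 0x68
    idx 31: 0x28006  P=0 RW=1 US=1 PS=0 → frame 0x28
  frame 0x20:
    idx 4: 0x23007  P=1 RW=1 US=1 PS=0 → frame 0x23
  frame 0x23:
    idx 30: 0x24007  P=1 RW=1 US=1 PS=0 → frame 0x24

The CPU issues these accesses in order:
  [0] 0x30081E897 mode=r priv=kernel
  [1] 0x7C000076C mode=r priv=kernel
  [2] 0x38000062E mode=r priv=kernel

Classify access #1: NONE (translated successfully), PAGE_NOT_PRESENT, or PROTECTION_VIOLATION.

Trace:
#0 VA=0x30081E897 (r,kernel):
  [0] read 0x1E idx=12: raw=0x20007 flags P=1 W=1 U=1 S=0
  [1] read 0x20 idx=4: raw=0x23007 flags P=1 W=1 U=1 S=0
  [2] read 0x23 idx=30: raw=0x24007 flags P=1 W=1 U=1 S=0
  → PA=0x24897  (3 entries read)
#1 VA=0x7C000076C (r,kernel):
  [0] read 0x1E idx=31: raw=0x28006 flags P=0 W=1 U=1 S=0
  ⇒ fault: PAGE_NOT_PRESENT  — 1 lookups
#2 VA=0x38000062E (r,kernel):
  [0] read 0x1E idx=14: raw=0x68002 flags P=0 W=1 U=0 S=0
  ⇒ fault: PAGE_NOT_PRESENT  — 1 lookups

Access #1 fault: PAGE_NOT_PRESENT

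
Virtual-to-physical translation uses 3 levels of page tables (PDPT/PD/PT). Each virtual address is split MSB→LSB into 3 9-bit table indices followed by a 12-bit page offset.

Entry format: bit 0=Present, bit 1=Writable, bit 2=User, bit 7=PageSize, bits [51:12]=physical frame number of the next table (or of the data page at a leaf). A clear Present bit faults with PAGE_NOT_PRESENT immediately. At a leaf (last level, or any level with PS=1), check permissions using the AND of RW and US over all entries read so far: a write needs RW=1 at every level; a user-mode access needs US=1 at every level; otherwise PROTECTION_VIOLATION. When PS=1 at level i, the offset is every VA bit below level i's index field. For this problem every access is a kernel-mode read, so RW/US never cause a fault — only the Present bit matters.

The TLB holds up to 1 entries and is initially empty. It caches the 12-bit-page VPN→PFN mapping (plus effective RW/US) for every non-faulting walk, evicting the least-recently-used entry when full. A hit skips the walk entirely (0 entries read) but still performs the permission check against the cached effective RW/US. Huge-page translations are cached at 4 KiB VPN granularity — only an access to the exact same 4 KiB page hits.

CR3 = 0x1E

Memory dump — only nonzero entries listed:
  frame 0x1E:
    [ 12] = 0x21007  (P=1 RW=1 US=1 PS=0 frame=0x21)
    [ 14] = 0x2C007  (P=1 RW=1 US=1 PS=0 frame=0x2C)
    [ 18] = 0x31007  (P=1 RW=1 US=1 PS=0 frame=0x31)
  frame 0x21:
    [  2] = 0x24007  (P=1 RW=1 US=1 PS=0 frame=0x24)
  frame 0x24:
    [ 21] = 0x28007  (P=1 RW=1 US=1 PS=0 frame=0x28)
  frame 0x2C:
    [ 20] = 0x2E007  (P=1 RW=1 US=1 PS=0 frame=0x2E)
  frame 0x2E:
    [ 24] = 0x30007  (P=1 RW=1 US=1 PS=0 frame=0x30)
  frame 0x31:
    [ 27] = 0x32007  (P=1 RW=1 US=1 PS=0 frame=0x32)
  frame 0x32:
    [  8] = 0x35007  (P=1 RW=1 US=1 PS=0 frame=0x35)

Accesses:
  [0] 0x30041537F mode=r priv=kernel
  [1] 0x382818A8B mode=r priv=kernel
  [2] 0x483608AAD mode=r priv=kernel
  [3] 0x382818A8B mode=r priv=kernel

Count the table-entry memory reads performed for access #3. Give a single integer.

Walk each access:
#0 VA=0x30041537F (r,kernel):
  L0: frame=0x1E idx=12 entry=0x21007 [P=1 RW=1 US=1 PS=0]
  L1: frame=0x21 idx=2 entry=0x24007 [P=1 RW=1 US=1 PS=0]
  L2: frame=0x24 idx=21 entry=0x28007 [P=1 RW=1 US=1 PS=0]
  ✓ 0x2837F  — 3 lookups
#1 VA=0x382818A8B (r,kernel):
  L0: frame=0x1E idx=14 entry=0x2C007 [P=1 RW=1 US=1 PS=0]
  L1: frame=0x2C idx=20 entry=0x2E007 [P=1 RW=1 US=1 PS=0]
  L2: frame=0x2E idx=24 entry=0x30007 [P=1 RW=1 US=1 PS=0]
  ✓ 0x30A8B  — 3 lookups
#2 VA=0x483608AAD (r,kernel):
  L0: frame=0x1E idx=18 entry=0x31007 [P=1 RW=1 US=1 PS=0]
  L1: frame=0x31 idx=27 entry=0x32007 [P=1 RW=1 US=1 PS=0]
  L2: frame=0x32 idx=8 entry=0x35007 [P=1 RW=1 US=1 PS=0]
  ✓ 0x35AAD  — 3 lookups
#3 VA=0x382818A8B (r,kernel):
  L0: frame=0x1E idx=14 entry=0x2C007 [P=1 RW=1 US=1 PS=0]
  L1: frame=0x2C idx=20 entry=0x2E007 [P=1 RW=1 US=1 PS=0]
  L2: frame=0x2E idx=24 entry=0x30007 [P=1 RW=1 US=1 PS=0]
  ✓ 0x30A8B  — 3 lookups

Entries read for #3: 3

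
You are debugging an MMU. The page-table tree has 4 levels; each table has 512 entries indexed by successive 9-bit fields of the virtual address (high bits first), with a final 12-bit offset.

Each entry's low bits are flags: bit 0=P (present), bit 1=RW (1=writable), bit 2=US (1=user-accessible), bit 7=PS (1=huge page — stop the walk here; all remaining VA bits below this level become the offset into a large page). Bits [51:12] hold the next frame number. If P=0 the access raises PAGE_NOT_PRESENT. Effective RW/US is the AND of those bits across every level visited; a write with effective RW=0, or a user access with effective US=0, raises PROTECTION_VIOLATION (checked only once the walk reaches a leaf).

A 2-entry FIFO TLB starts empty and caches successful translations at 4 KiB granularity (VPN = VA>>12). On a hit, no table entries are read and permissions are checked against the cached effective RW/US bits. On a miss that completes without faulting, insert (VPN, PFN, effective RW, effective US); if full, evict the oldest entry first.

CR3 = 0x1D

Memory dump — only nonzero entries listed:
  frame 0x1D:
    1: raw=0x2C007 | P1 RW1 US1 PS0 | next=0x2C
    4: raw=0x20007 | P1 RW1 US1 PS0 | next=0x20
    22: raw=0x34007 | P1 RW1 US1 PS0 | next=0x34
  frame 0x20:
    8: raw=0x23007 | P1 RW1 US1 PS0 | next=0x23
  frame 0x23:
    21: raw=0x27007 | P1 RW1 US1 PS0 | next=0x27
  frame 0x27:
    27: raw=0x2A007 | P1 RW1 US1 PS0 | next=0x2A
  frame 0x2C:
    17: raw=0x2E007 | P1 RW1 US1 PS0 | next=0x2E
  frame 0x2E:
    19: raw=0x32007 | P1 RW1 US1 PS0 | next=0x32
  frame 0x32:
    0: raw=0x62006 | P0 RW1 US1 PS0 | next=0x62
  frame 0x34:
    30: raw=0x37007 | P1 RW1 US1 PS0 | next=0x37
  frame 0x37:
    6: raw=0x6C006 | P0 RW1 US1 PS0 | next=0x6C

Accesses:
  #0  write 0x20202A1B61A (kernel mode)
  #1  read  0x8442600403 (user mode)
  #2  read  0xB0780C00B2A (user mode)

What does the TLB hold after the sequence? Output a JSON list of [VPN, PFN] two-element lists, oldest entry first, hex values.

Walk each access:
#0 VA=0x20202A1B61A (w,kernel):
  L0: frame=0x1D idx=4 entry=0x20007 [P=1 RW=1 US=1 PS=0]
  L1: frame=0x20 idx=8 entry=0x23007 [P=1 RW=1 US=1 PS=0]
  L2: frame=0x23 idx=21 entry=0x27007 [P=1 RW=1 US=1 PS=0]
  L3: frame=0x27 idx=27 entry=0x2A007 [P=1 RW=1 US=1 PS=0]
  ✓ 0x2A61A  — 4 lookups
#1 VA=0x8442600403 (r,user):
  L0: frame=0x1D idx=1 entry=0x2C007 [P=1 RW=1 US=1 PS=0]
  L1: frame=0x2C idx=17 entry=0x2E007 [P=1 RW=1 US=1 PS=0]
  L2: frame=0x2E idx=19 entry=0x32007 [P=1 RW=1 US=1 PS=0]
  L3: frame=0x32 idx=0 entry=0x62006 [P=0 RW=1 US=1 PS=0]
  ✗ PAGE_NOT_PRESENT  [4 reads]
#2 VA=0xB0780C00B2A (r,user):
  L0: frame=0x1D idx=22 entry=0x34007 [P=1 RW=1 US=1 PS=0]
  L1: frame=0x34 idx=30 entry=0x37007 [P=1 RW=1 US=1 PS=0]
  L2: frame=0x37 idx=6 entry=0x6C006 [P=0 RW=1 US=1 PS=0]
  ✗ PAGE_NOT_PRESENT  [3 reads]

TLB: [["0x20202A1B", "0x2A"]]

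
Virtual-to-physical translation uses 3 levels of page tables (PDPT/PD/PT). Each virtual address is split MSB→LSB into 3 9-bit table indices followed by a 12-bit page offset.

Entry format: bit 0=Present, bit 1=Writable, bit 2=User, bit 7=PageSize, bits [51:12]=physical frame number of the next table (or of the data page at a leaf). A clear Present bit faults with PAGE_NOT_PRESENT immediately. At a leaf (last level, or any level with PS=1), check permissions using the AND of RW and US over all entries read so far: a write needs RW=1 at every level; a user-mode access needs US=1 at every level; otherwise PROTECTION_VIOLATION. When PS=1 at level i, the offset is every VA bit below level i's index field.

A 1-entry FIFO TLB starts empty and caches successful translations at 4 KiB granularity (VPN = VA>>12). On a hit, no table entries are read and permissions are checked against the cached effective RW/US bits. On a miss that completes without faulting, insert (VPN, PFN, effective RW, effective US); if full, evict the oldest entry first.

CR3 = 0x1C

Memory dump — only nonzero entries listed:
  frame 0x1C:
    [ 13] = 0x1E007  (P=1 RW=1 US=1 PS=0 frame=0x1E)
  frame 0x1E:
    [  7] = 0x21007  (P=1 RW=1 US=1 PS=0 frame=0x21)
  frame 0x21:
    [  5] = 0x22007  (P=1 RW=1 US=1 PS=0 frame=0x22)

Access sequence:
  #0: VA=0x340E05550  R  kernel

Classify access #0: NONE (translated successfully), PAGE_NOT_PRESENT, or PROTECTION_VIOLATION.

Per-access translation:
#0 VA=0x340E05550 (r,kernel):
  L0 @0x1C[13] → 0x1E007  P=1,RW=1,US=1,PS=0
  L1 @0x1E[7] → 0x21007  P=1,RW=1,US=1,PS=0
  L2 @0x21[5] → 0x22007  P=1,RW=1,US=1,PS=0
  → PA=0x22550  (3 entries read)

Access #0 fault: NONE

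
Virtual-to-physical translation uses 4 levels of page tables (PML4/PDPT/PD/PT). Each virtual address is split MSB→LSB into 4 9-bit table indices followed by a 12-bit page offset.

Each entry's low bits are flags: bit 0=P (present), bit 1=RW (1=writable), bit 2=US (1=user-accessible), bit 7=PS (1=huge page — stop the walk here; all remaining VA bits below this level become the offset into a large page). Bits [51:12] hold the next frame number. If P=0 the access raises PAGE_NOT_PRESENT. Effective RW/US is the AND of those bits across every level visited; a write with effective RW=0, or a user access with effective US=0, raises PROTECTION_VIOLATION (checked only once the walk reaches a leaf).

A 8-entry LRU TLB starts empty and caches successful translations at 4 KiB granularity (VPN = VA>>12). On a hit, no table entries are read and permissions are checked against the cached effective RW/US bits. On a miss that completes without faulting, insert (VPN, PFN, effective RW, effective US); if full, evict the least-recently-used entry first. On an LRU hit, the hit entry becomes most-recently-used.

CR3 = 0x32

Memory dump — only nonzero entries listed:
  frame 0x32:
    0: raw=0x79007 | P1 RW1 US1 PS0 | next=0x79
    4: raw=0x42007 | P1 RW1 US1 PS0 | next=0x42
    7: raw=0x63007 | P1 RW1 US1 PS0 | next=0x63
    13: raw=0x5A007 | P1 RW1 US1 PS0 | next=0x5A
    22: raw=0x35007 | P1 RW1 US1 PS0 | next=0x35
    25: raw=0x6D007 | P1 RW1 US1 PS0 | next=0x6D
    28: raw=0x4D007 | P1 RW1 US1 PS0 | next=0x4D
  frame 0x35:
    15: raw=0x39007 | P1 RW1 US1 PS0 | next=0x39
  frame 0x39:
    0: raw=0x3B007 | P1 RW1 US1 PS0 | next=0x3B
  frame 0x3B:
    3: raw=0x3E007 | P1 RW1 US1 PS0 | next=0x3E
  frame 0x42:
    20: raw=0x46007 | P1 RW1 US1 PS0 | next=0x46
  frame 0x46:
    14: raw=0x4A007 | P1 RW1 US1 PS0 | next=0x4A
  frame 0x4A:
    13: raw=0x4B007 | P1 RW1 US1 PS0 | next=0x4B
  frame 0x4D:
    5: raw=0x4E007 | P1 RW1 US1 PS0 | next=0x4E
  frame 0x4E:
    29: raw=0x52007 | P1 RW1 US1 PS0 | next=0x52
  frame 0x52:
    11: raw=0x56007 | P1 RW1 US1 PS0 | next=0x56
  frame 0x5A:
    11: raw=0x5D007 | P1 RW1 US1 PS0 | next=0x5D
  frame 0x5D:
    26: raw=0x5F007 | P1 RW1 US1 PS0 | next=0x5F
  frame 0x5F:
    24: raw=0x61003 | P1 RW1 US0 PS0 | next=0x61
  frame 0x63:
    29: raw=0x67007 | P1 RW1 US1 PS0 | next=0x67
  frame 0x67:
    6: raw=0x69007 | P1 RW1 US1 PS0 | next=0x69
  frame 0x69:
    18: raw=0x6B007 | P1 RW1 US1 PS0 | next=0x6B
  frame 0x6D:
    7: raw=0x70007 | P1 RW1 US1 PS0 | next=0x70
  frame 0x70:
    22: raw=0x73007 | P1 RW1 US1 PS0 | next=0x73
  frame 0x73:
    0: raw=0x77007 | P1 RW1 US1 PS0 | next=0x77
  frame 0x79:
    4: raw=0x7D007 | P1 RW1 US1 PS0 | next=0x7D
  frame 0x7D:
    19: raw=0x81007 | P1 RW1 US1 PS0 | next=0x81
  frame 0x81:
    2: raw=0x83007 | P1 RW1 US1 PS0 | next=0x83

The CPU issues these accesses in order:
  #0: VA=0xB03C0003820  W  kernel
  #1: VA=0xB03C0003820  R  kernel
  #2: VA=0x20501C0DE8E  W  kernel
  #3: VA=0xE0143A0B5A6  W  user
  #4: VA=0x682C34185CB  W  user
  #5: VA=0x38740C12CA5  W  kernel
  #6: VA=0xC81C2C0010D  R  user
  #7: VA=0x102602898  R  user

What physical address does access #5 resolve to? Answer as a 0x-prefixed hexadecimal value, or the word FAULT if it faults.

Per-access translation:
#0 VA=0xB03C0003820 (w,kernel):
  L0 @0x32[22] → 0x35007  P=1,RW=1,US=1,PS=0
  L1 @0x35[15] → 0x39007  P=1,RW=1,US=1,PS=0
  L2 @0x39[0] → 0x3B007  P=1,RW=1,US=1,PS=0
  L3 @0x3B[3] → 0x3E007  P=1,RW=1,US=1,PS=0
  ⇒ phys 0x3E820  [4 reads]
#1 VA=0xB03C0003820 (r,kernel):
  TLB hit vpn=0xB03C0003 → PA=0x3E820
#2 VA=0x20501C0DE8E (w,kernel):
  L0 @0x32[4] → 0x42007  P=1,RW=1,US=1,PS=0
  L1 @0x42[20] → 0x46007  P=1,RW=1,US=1,PS=0
  L2 @0x46[14] → 0x4A007  P=1,RW=1,US=1,PS=0
  L3 @0x4A[13] → 0x4B007  P=1,RW=1,US=1,PS=0
  ⇒ phys 0x4BE8E  [4 reads]
#3 VA=0xE0143A0B5A6 (w,user):
  L0 @0x32[28] → 0x4D007  P=1,RW=1,US=1,PS=0
  L1 @0x4D[5] → 0x4E007  P=1,RW=1,US=1,PS=0
  L2 @0x4E[29] → 0x52007  P=1,RW=1,US=1,PS=0
  L3 @0x52[11] → 0x56007  P=1,RW=1,US=1,PS=0
  ⇒ phys 0x565A6  [4 reads]
#4 VA=0x682C34185CB (w,user):
  L0 @0x32[13] → 0x5A007  P=1,RW=1,US=1,PS=0
  L1 @0x5A[11] → 0x5D007  P=1,RW=1,US=1,PS=0
  L2 @0x5D[26] → 0x5F007  P=1,RW=1,US=1,PS=0
  L3 @0x5F[24] → 0x61003  P=1,RW=1,US=0,PS=0
  → PROTECTION_VIOLATION  (4 entries read)
#5 VA=0x38740C12CA5 (w,kernel):
  L0 @0x32[7] → 0x63007  P=1,RW=1,US=1,PS=0
  L1 @0x63[29] → 0x67007  P=1,RW=1,US=1,PS=0
  L2 @0x67[6] → 0x69007  P=1,RW=1,US=1,PS=0
  L3 @0x69[18] → 0x6B007  P=1,RW=1,US=1,PS=0
  ⇒ phys 0x6BCA5  [4 reads]
#6 VA=0xC81C2C0010D (r,user):
  L0 @0x32[25] → 0x6D007  P=1,RW=1,US=1,PS=0
  L1 @0x6D[7] → 0x70007  P=1,RW=1,US=1,PS=0
  L2 @0x70[22] → 0x73007  P=1,RW=1,US=1,PS=0
  L3 @0x73[0] → 0x77007  P=1,RW=1,US=1,PS=0
  ⇒ phys 0x7710D  [4 reads]
#7 VA=0x102602898 (r,user):
  L0 @0x32[0] → 0x79007  P=1,RW=1,US=1,PS=0
  L1 @0x79[4] → 0x7D007  P=1,RW=1,US=1,PS=0
  L2 @0x7D[19] → 0x81007  P=1,RW=1,US=1,PS=0
  L3 @0x81[2] → 0x83007  P=1,RW=1,US=1,PS=0
  ⇒ phys 0x83898  [4 reads]

Access #5 PA: 0x6BCA5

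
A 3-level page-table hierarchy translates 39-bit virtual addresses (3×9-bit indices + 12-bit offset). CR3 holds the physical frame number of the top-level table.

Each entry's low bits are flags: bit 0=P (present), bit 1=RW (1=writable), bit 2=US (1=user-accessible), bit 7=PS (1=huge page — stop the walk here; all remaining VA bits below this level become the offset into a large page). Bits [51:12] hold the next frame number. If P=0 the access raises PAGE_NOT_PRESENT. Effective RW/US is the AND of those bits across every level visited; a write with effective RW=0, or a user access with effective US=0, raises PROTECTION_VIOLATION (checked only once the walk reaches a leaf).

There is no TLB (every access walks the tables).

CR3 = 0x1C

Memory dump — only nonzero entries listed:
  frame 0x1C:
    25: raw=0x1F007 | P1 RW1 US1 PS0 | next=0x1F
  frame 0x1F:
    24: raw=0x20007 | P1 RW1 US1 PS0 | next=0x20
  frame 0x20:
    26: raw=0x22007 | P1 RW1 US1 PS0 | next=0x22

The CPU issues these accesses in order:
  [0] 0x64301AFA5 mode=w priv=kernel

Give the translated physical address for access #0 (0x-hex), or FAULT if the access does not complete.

Trace:
#0 VA=0x64301AFA5 (w,kernel):
  L0: frame=0x1C idx=25 entry=0x1F007 [P=1 RW=1 US=1 PS=0]
  L1: frame=0x1F idx=24 entry=0x20007 [P=1 RW=1 US=1 PS=0]
  L2: frame=0x20 idx=26 entry=0x22007 [P=1 RW=1 US=1 PS=0]
  ⇒ phys 0x22FA5  [3 reads]

Access #0 PA: 0x22FA5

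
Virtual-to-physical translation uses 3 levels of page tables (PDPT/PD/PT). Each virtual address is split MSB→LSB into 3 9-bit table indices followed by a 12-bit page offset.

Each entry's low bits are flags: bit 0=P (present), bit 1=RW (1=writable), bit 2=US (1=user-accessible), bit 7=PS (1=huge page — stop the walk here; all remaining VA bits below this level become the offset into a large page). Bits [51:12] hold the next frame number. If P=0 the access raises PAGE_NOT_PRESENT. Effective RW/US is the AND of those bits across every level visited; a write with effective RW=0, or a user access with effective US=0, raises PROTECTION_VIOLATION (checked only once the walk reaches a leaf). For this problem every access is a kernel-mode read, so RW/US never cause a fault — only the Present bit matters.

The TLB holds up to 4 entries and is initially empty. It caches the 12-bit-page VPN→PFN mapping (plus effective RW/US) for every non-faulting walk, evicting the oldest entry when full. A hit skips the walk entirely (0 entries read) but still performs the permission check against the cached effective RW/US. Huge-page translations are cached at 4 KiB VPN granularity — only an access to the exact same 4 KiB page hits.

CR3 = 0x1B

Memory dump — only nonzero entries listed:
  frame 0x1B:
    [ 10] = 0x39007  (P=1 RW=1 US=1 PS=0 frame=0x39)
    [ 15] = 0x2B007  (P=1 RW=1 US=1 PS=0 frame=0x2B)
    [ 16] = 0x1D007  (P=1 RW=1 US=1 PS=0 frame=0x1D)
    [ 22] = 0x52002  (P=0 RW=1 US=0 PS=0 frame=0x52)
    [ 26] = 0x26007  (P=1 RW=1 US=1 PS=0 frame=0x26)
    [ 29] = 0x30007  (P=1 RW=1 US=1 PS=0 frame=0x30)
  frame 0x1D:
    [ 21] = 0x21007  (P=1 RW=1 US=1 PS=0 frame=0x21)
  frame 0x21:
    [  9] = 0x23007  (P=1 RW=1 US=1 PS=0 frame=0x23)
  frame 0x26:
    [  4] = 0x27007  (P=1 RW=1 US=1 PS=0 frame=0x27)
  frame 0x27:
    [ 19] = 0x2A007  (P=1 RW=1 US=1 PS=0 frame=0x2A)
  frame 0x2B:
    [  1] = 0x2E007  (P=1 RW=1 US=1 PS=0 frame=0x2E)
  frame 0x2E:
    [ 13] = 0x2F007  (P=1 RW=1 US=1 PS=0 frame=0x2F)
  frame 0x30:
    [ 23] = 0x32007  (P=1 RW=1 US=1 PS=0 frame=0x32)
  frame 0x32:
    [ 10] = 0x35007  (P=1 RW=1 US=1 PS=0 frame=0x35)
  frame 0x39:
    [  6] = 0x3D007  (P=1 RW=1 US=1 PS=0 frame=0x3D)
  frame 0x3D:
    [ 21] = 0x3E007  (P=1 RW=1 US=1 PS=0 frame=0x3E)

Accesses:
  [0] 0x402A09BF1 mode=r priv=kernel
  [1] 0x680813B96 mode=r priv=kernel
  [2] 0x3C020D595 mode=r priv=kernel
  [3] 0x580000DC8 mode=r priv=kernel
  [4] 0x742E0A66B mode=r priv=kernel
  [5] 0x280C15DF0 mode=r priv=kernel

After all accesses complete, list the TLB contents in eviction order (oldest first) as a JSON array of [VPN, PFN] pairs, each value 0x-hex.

Per-access translation:
#0 VA=0x402A09BF1 (r,kernel):
  lvl0: tbl 0x1B, slot 16 ⇒ 0x1D007 (P1/RW1/US1/PS0)
  lvl1: tbl 0x1D, slot 21 ⇒ 0x21007 (P1/RW1/US1/PS0)
  lvl2: tbl 0x21, slot 9 ⇒ 0x23007 (P1/RW1/US1/PS0)
  → PA=0x23BF1  (3 entries read)
#1 VA=0x680813B96 (r,kernel):
  lvl0: tbl 0x1B, slot 26 ⇒ 0x26007 (P1/RW1/US1/PS0)
  lvl1: tbl 0x26, slot 4 ⇒ 0x27007 (P1/RW1/US1/PS0)
  lvl2: tbl 0x27, slot 19 ⇒ 0x2A007 (P1/RW1/US1/PS0)
  → PA=0x2AB96  (3 entries read)
#2 VA=0x3C020D595 (r,kernel):
  lvl0: tbl 0x1B, slot 15 ⇒ 0x2B007 (P1/RW1/US1/PS0)
  lvl1: tbl 0x2B, slot 1 ⇒ 0x2E007 (P1/RW1/US1/PS0)
  lvl2: tbl 0x2E, slot 13 ⇒ 0x2F007 (P1/RW1/US1/PS0)
  → PA=0x2F595  (3 entries read)
#3 VA=0x580000DC8 (r,kernel):
  lvl0: tbl 0x1B, slot 22 ⇒ 0x52002 (P0/RW1/US0/PS0)
  → PAGE_NOT_PRESENT  (1 entries read)
#4 VA=0x742E0A66B (r,kernel):
  lvl0: tbl 0x1B, slot 29 ⇒ 0x30007 (P1/RW1/US1/PS0)
  lvl1: tbl 0x30, slot 23 ⇒ 0x32007 (P1/RW1/US1/PS0)
  lvl2: tbl 0x32, slot 10 ⇒ 0x35007 (P1/RW1/US1/PS0)
  → PA=0x3566B  (3 entries read)
#5 VA=0x280C15DF0 (r,kernel):
  lvl0: tbl 0x1B, slot 10 ⇒ 0x39007 (P1/RW1/US1/PS0)
  lvl1: tbl 0x39, slot 6 ⇒ 0x3D007 (P1/RW1/US1/PS0)
  lvl2: tbl 0x3D, slot 21 ⇒ 0x3E007 (P1/RW1/US1/PS0)
  → PA=0x3EDF0  (3 entries read)

TLB: [["0x680813", "0x2A"], ["0x3C020D", "0x2F"], ["0x742E0A", "0x35"], ["0x280C15", "0x3E"]]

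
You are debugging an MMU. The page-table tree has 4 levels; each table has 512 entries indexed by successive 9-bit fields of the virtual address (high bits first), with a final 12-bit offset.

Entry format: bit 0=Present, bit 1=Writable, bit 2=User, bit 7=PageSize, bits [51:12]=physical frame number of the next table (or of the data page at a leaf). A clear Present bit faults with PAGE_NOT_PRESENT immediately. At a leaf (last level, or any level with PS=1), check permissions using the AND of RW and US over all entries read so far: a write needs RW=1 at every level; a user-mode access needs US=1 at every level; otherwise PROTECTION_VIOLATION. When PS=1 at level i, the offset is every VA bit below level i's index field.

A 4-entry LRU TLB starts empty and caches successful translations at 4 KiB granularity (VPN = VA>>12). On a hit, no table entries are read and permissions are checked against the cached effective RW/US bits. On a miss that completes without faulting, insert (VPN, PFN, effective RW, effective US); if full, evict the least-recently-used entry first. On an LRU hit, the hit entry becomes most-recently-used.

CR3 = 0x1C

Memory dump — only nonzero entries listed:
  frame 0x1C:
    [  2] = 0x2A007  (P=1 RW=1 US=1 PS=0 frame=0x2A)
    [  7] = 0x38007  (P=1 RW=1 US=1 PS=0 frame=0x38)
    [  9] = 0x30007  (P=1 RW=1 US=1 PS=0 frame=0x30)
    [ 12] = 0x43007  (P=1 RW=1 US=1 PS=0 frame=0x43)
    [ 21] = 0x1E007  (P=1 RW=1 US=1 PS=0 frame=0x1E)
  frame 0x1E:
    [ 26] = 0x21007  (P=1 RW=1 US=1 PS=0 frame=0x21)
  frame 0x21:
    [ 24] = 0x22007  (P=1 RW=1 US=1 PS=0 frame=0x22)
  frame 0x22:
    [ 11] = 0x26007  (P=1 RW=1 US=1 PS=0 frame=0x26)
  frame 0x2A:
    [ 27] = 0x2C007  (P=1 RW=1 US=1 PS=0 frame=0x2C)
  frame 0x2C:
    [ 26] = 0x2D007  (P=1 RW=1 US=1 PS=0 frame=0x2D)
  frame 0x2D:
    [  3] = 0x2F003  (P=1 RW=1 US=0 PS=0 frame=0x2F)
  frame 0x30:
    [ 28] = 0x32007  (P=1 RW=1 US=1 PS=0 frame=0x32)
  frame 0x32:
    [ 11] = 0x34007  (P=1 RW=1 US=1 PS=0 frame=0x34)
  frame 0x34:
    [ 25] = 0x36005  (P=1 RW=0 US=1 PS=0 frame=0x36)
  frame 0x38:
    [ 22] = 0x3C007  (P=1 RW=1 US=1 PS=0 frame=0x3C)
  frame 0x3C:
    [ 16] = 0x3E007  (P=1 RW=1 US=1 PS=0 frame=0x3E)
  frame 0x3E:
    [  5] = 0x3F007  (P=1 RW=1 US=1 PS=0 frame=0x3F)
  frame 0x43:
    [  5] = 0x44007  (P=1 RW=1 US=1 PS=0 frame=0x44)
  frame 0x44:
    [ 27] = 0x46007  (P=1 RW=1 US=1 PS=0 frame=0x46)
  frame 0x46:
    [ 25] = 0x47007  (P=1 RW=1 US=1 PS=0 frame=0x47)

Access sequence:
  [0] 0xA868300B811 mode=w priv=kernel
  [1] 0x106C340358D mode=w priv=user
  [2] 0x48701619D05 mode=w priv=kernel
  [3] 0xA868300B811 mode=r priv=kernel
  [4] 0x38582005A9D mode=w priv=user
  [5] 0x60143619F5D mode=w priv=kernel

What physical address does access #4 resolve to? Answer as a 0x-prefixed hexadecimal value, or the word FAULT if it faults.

Trace:
#0 VA=0xA868300B811 (w,kernel):
  L0: frame=0x1C idx=21 entry=0x1E007 [P=1 RW=1 US=1 PS=0]
  L1: frame=0x1E idx=26 entry=0x21007 [P=1 RW=1 US=1 PS=0]
  L2: frame=0x21 idx=24 entry=0x22007 [P=1 RW=1 US=1 PS=0]
  L3: frame=0x22 idx=11 entry=0x26007 [P=1 RW=1 US=1 PS=0]
  ✓ 0x26811  — 4 lookups
#1 VA=0x106C340358D (w,user):
  L0: frame=0x1C idx=2 entry=0x2A007 [P=1 RW=1 US=1 PS=0]
  L1: frame=0x2A idx=27 entry=0x2C007 [P=1 RW=1 US=1 PS=0]
  L2: frame=0x2C idx=26 entry=0x2D007 [P=1 RW=1 US=1 PS=0]
  L3: frame=0x2D idx=3 entry=0x2F003 [P=1 RW=1 US=0 PS=0]
  ⇒ fault: PROTECTION_VIOLATION  — 4 lookups
#2 VA=0x48701619D05 (w,kernel):
  L0: frame=0x1C idx=9 entry=0x30007 [P=1 RW=1 US=1 PS=0]
  L1: frame=0x30 idx=28 entry=0x32007 [P=1 RW=1 US=1 PS=0]
  L2: frame=0x32 idx=11 entry=0x34007 [P=1 RW=1 US=1 PS=0]
  L3: frame=0x34 idx=25 entry=0x36005 [P=1 RW=0 US=1 PS=0]
  ⇒ fault: PROTECTION_VIOLATION  — 4 lookups
#3 VA=0xA868300B811 (r,kernel):
  TLB hit vpn=0xA868300B → PA=0x26811
#4 VA=0x38582005A9D (w,user):
  L0: frame=0x1C idx=7 entry=0x38007 [P=1 RW=1 US=1 PS=0]
  L1: frame=0x38 idx=22 entry=0x3C007 [P=1 RW=1 US=1 PS=0]
  L2: frame=0x3C idx=16 entry=0x3E007 [P=1 RW=1 US=1 PS=0]
  L3: frame=0x3E idx=5 entry=0x3F007 [P=1 RW=1 US=1 PS=0]
  ✓ 0x3FA9D  — 4 lookups
#5 VA=0x60143619F5D (w,kernel):
  L0: frame=0x1C idx=12 entry=0x43007 [P=1 RW=1 US=1 PS=0]
  L1: frame=0x43 idx=5 entry=0x44007 [P=1 RW=1 US=1 PS=0]
  L2: frame=0x44 idx=27 entry=0x46007 [P=1 RW=1 US=1 PS=0]
  L3: frame=0x46 idx=25 entry=0x47007 [P=1 RW=1 US=1 PS=0]
  ✓ 0x47F5D  — 4 lookups

Access #4 PA: 0x3FA9D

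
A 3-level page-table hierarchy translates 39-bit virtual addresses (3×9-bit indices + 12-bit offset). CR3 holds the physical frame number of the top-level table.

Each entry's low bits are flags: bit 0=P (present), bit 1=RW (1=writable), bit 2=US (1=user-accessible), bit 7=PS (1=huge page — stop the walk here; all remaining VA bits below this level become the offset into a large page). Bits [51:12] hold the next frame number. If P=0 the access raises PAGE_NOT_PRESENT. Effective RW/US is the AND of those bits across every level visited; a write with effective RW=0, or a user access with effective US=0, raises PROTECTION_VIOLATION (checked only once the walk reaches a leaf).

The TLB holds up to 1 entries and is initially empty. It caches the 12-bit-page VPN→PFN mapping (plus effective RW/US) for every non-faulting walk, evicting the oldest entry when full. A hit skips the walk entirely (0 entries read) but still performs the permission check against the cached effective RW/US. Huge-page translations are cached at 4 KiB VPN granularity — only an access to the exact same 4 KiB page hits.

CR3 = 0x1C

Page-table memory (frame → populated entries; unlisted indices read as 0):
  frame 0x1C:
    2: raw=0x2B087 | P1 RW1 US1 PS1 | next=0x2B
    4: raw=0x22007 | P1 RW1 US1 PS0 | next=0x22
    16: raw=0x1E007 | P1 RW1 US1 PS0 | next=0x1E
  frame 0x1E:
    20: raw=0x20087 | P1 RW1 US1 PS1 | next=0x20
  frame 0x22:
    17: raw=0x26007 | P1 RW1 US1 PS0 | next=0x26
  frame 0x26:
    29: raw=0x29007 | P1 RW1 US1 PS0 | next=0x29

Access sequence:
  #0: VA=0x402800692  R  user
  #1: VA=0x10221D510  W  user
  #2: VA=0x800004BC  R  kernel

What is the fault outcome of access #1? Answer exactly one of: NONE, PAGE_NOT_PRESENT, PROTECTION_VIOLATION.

Trace:
#0 VA=0x402800692 (r,user):
  L0: frame=0x1C idx=16 entry=0x1E007 [P=1 RW=1 US=1 PS=0]
  L1: frame=0x1E idx=20 entry=0x20087 [P=1 RW=1 US=1 PS=1]
  → PA=0x20692 (huge @L1)  (2 entries read)
#1 VA=0x10221D510 (w,user):
  L0: frame=0x1C idx=4 entry=0x22007 [P=1 RW=1 US=1 PS=0]
  L1: frame=0x22 idx=17 entry=0x26007 [P=1 RW=1 US=1 PS=0]
  L2: frame=0x26 idx=29 entry=0x29007 [P=1 RW=1 US=1 PS=0]
  → PA=0x29510  (3 entries read)
#2 VA=0x800004BC (r,kernel):
  L0: frame=0x1C idx=2 entry=0x2B087 [P=1 RW=1 US=1 PS=1]
  → PA=0x2B4BC (huge @L0)  (1 entries read)

Access #1 fault: NONE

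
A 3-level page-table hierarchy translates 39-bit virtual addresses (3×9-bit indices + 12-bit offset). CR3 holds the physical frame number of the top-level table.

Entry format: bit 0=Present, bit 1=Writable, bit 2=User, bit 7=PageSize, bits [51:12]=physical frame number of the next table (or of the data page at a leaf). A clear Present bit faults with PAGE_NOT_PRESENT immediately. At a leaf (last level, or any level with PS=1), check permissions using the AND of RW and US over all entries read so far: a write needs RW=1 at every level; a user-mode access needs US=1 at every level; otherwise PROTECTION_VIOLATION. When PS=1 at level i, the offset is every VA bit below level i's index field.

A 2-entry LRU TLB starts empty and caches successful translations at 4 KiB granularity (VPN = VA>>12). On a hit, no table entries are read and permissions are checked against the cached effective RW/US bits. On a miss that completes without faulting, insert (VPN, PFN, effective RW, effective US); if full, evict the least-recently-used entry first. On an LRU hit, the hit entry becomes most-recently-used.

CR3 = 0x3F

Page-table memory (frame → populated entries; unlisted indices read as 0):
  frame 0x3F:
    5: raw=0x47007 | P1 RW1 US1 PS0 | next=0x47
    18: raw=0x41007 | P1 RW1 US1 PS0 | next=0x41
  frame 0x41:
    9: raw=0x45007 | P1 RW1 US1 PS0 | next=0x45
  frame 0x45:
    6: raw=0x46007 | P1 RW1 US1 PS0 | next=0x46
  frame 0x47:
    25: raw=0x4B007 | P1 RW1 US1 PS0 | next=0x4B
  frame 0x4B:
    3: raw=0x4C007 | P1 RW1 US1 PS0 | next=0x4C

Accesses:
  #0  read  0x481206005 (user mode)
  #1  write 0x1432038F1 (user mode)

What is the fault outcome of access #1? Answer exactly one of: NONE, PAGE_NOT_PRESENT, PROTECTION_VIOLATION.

Per-access translation:
#0 VA=0x481206005 (r,user):
  lvl0: tbl 0x3F, slot 18 ⇒ 0x41007 (P1/RW1/US1/PS0)
  lvl1: tbl 0x41, slot 9 ⇒ 0x45007 (P1/RW1/US1/PS0)
  lvl2: tbl 0x45, slot 6 ⇒ 0x46007 (P1/RW1/US1/PS0)
  ⇒ phys 0x46005  [3 reads]
#1 VA=0x1432038F1 (w,user):
  lvl0: tbl 0x3F, slot 5 ⇒ 0x47007 (P1/RW1/US1/PS0)
  lvl1: tbl 0x47, slot 25 ⇒ 0x4B007 (P1/RW1/US1/PS0)
  lvl2: tbl 0x4B, slot 3 ⇒ 0x4C007 (P1/RW1/US1/PS0)
  ⇒ phys 0x4C8F1  [3 reads]

Access #1 fault: NONE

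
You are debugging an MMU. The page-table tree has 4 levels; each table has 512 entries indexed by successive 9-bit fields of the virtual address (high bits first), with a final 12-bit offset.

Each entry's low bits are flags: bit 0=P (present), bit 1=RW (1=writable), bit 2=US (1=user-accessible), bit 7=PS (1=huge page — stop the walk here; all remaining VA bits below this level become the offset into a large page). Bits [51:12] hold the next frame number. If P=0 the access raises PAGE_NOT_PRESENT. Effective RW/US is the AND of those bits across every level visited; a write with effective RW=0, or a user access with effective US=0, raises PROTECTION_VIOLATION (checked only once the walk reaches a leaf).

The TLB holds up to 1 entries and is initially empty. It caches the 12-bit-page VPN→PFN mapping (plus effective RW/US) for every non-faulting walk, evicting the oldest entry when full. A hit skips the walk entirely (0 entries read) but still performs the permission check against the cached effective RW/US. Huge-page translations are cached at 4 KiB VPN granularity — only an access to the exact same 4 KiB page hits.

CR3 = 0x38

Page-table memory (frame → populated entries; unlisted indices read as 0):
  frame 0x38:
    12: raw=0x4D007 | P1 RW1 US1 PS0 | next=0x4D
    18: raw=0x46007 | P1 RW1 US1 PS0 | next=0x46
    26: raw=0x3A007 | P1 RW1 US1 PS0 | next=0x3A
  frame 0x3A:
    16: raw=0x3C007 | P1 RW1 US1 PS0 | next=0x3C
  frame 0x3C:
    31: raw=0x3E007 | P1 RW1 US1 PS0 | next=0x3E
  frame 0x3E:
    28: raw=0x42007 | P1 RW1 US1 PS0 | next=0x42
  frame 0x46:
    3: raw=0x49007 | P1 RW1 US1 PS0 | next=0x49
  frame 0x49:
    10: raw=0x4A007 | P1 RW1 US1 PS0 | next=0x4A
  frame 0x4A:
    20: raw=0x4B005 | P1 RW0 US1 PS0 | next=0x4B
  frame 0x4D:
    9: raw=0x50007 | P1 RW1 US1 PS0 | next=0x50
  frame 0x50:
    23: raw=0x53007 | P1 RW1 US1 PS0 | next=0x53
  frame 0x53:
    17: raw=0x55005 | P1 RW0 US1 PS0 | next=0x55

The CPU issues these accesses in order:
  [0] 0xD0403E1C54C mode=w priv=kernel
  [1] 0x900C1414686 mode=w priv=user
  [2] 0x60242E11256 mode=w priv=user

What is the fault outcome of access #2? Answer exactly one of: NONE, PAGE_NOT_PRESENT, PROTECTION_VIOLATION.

Walk each access:
#0 VA=0xD0403E1C54C (w,kernel):
  [0] read 0x38 idx=26: raw=0x3A007 flags P=1 W=1 U=1 S=0
  [1] read 0x3A idx=16: raw=0x3C007 flags P=1 W=1 U=1 S=0
  [2] read 0x3C idx=31: raw=0x3E007 flags P=1 W=1 U=1 S=0
  [3] read 0x3E idx=28: raw=0x42007 flags P=1 W=1 U=1 S=0
  ✓ 0x4254C  — 4 lookups
#1 VA=0x900C1414686 (w,user):
  [0] read 0x38 idx=18: raw=0x46007 flags P=1 W=1 U=1 S=0
  [1] read 0x46 idx=3: raw=0x49007 flags P=1 W=1 U=1 S=0
  [2] read 0x49 idx=10: raw=0x4A007 flags P=1 W=1 U=1 S=0
  [3] read 0x4A idx=20: raw=0x4B005 flags P=1 W=0 U=1 S=0
  ✗ PROTECTION_VIOLATION  [4 reads]
#2 VA=0x60242E11256 (w,user):
  [0] read 0x38 idx=12: raw=0x4D007 flags P=1 W=1 U=1 S=0
  [1] read 0x4D idx=9: raw=0x50007 flags P=1 W=1 U=1 S=0
  [2] read 0x50 idx=23: raw=0x53007 flags P=1 W=1 U=1 S=0
  [3] read 0x53 idx=17: raw=0x55005 flags P=1 W=0 U=1 S=0
  ✗ PROTECTION_VIOLATION  [4 reads]

Access #2 fault: PROTECTION_VIOLATION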